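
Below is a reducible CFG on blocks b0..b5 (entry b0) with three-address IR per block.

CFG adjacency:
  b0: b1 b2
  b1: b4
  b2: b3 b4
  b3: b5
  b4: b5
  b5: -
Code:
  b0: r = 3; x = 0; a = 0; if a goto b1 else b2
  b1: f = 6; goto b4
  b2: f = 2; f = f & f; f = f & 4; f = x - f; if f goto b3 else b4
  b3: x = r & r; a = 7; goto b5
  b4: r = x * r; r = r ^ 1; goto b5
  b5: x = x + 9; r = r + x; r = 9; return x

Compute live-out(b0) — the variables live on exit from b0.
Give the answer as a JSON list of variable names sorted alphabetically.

Answer: ["r", "x"]

Analysis:
def/use:
  b0 def {a,r,x} use ∅
  b1 def {f} use ∅
  b2 def {f} use {x}
  b3 def {a,x} use {r}
  b4 def {r} use {r,x}
  b5 def {r,x} use {r,x}

Live sets:
  live b0: ∅→{r,x}
  live b1: {r,x}→{r,x}
  live b2: {r,x}→{r,x}
  live b3: {r}→{r,x}
  live b4: {r,x}→{r,x}
  live b5: {r,x}→∅

live-out(b0) = ["r", "x"]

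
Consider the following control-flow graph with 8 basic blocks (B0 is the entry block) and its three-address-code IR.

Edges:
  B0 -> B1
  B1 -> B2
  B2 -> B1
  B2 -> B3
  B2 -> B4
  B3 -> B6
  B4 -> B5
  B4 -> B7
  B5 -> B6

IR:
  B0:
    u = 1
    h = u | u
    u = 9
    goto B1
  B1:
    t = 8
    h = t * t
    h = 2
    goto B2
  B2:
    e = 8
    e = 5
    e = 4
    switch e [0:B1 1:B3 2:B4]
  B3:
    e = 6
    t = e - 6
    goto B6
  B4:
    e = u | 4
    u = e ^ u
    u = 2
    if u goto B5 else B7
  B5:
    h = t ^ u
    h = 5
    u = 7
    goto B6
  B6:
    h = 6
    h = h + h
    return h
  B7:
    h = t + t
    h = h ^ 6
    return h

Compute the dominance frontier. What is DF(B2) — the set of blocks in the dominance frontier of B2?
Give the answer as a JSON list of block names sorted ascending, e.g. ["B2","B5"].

Answer: ["B1"]

Working:
idom tree: B1←B0 B2←B1 B3←B2 B4←B2 B5←B4 B6←B2 B7←B4
Dom∩ at merges:
  B1: preds {B0,B2}: {B0} ∩ {B0,B1,B2} = {B0}; idom=B0
  B6: preds {B3,B5}: {B0,B1,B2,B3} ∩ {B0,B1,B2,B4,B5} = {B0,B1,B2}; idom=B2

Frontier:
  B1←B0: walk · to B0
  B1←B2: walk B2→B1 to B0
  B6←B3: walk B3 to B2
  B6←B5: walk B5→B4 to B2
  B0: DF=∅
  B1: DF={B1}
  B2: DF={B1}
  B3: DF={B6}
  B4: DF={B6}
  B5: DF={B6}
  B6: DF=∅
  B7: DF=∅

DF(B2) = ["B1"]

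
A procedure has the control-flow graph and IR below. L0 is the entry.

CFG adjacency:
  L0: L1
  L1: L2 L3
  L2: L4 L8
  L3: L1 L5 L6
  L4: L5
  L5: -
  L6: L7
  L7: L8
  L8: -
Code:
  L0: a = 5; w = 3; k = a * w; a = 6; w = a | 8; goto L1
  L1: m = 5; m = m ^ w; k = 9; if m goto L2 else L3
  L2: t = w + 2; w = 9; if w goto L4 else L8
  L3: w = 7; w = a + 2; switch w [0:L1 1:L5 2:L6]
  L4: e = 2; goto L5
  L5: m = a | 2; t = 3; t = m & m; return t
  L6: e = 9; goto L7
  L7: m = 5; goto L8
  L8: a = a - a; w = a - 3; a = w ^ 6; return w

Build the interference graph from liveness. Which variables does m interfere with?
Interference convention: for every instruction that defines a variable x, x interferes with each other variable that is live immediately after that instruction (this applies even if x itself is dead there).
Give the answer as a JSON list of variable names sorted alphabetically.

Block summaries:
  L0: {a,k,w} / ∅
  L1: {k,m} / {w}
  L2: {t,w} / {w}
  L3: {w} / {a}
  L4: {e} / ∅
  L5: {m,t} / {a}
  L6: {e} / ∅
  L7: {m} / ∅
  L8: {a,w} / {a}

Backward fixpoint:
  live L0: ∅→{a,w}
  live L1: {a,w}→{a,w}
  live L2: {a,w}→{a}
  live L3: {a}→{a,w}
  live L4: {a}→{a}
  live L5: {a}→∅
  live L6: {a}→{a}
  live L7: {a}→{a}
  live L8: {a}→∅

Conflict graph:
  a↔{e,k,m,t,w}
  e↔{a}
  k↔{a,m,w}
  m↔{a,k,t,w}
  t↔{a,m}
  w↔{a,k,m}

N(m) = ["a", "k", "t", "w"]

Answer: ["a", "k", "t", "w"]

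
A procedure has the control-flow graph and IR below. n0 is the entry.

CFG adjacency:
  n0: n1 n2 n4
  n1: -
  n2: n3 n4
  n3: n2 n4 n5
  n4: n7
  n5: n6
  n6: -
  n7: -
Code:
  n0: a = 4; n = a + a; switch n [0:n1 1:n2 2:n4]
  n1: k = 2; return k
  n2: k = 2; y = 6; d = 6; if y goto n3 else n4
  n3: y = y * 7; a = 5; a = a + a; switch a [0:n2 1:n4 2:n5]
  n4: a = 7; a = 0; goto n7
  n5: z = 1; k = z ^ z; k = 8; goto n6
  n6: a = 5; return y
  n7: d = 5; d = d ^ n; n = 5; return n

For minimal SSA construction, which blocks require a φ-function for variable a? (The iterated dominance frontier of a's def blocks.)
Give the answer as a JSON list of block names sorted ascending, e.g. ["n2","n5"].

Answer: ["n2", "n4"]

Working:
idom tree: n1←n0 n2←n0 n3←n2 n4←n0 n5←n3 n6←n5 n7←n4
Dom∩ at merges:
  n2: preds {n0,n3}: {n0} ∩ {n0,n2,n3} = {n0}; idom=n0
  n4: preds {n0,n2,n3}: {n0} ∩ {n0,n2} ∩ {n0,n2,n3} = {n0}; idom=n0

DF derivation:
  n2←n0: walk · to n0
  n2←n3: walk n3→n2 to n0
  n4←n0: walk · to n0
  n4←n2: walk n2 to n0
  n4←n3: walk n3→n2 to n0
  n0: DF=∅
  n1: DF=∅
  n2: DF={n2,n4}
  n3: DF={n2,n4}
  n4: DF=∅
  n5: DF=∅
  n6: DF=∅
  n7: DF=∅

φ for a: defs {n0,n3,n4,n6}
  DF⁺ = {n2,n4}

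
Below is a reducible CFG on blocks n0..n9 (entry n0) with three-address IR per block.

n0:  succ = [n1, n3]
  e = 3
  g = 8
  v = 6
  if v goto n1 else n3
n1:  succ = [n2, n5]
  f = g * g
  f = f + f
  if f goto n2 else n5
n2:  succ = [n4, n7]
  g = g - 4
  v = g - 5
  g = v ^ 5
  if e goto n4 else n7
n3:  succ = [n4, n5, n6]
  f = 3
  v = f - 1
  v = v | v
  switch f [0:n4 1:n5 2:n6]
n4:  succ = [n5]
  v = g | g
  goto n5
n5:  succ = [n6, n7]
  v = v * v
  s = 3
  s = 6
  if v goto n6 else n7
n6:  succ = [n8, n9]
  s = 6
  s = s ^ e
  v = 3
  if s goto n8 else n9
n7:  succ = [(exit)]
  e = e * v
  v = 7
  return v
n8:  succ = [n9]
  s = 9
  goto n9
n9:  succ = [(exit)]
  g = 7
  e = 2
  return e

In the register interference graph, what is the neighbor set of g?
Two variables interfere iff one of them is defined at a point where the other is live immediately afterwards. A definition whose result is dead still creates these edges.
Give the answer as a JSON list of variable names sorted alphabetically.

Block summaries:
  n0: {e,g,v} / ∅
  n1: {f} / {g}
  n2: {g,v} / {e,g}
  n3: {f,v} / ∅
  n4: {v} / {g}
  n5: {s,v} / {v}
  n6: {s,v} / {e}
  n7: {e,v} / {e,v}
  n8: {s} / ∅
  n9: {e,g} / ∅

Liveness:
  n0: in=∅ out={e,g,v}
  n1: in={e,g,v} out={e,g,v}
  n2: in={e,g} out={e,g,v}
  n3: in={e,g} out={e,g,v}
  n4: in={e,g} out={e,v}
  n5: in={e,v} out={e,v}
  n6: in={e} out=∅
  n7: in={e,v} out=∅
  n8: in=∅ out=∅
  n9: in=∅ out=∅

Interference:
  e — {f,g,s,v}
  f — {e,g,v}
  g — {e,f,v}
  s — {e,v}
  v — {e,f,g,s}

N(g) = ["e", "f", "v"]

Answer: ["e", "f", "v"]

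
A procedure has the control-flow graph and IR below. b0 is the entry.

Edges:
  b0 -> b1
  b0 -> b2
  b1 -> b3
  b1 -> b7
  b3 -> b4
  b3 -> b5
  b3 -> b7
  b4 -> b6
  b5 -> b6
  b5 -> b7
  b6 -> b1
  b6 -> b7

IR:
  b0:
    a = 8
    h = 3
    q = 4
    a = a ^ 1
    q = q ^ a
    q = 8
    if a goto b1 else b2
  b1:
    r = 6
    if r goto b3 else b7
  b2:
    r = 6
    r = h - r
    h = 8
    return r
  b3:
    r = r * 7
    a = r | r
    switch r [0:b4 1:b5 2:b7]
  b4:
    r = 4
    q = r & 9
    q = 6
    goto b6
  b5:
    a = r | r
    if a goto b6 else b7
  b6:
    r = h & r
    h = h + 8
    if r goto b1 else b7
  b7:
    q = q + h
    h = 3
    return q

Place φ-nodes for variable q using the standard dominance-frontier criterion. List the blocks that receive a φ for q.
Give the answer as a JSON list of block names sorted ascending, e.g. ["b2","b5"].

Answer: ["b1", "b6", "b7"]

Working:
idom tree: b1←b0 b2←b0 b3←b1 b4←b3 b5←b3 b6←b3 b7←b1
Dom∩ at merges:
  b1: preds {b0,b6}: {b0} ∩ {b0,b1,b3,b6} = {b0}; idom=b0
  b6: preds {b4,b5}: {b0,b1,b3,b4} ∩ {b0,b1,b3,b5} = {b0,b1,b3}; idom=b3
  b7: preds {b1,b3,b5,b6}: {b0,b1} ∩ {b0,b1,b3} ∩ {b0,b1,b3,b5} ∩ {b0,b1,b3,b6} = {b0,b1}; idom=b1

DF derivation:
  join b1 pred b0: · stop@b0
  join b1 pred b6: b6→b3→b1 stop@b0
  join b6 pred b4: b4 stop@b3
  join b6 pred b5: b5 stop@b3
  join b7 pred b1: · stop@b1
  join b7 pred b3: b3 stop@b1
  join b7 pred b5: b5→b3 stop@b1
  join b7 pred b6: b6→b3 stop@b1
  b0: DF=∅
  b1: DF={b1}
  b2: DF=∅
  b3: DF={b1,b7}
  b4: DF={b6}
  b5: DF={b6,b7}
  b6: DF={b1,b7}
  b7: DF=∅

φ for q: defs {b0,b4,b7}
  DF⁺ = {b1,b6,b7}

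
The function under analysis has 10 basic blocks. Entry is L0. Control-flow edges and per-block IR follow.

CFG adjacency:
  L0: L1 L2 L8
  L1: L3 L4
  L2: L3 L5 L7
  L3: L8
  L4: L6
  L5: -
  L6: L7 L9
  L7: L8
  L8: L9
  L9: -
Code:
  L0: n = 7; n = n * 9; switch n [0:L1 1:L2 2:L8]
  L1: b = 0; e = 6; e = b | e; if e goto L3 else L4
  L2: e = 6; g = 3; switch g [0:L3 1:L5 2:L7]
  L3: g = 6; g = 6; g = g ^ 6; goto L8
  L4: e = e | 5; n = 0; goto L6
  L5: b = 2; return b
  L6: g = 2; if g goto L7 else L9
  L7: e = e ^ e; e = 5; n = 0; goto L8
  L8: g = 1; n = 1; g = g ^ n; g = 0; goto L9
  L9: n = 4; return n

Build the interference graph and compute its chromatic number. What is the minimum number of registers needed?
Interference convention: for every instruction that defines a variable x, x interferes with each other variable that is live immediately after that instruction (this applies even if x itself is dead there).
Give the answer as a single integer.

Answer: 3

Derivation:
Per-block:
  L0: def={n} ue=∅
  L1: def={b,e} ue=∅
  L2: def={e,g} ue=∅
  L3: def={g} ue=∅
  L4: def={e,n} ue={e}
  L5: def={b} ue=∅
  L6: def={g} ue=∅
  L7: def={e,n} ue={e}
  L8: def={g,n} ue=∅
  L9: def={n} ue=∅

Live sets:
  live L0: ∅→∅
  live L1: ∅→{e}
  live L2: ∅→{e}
  live L3: ∅→∅
  live L4: {e}→{e}
  live L5: ∅→∅
  live L6: {e}→{e}
  live L7: {e}→∅
  live L8: ∅→∅
  live L9: ∅→∅

Conflict graph:
  b↔{e}
  e↔{b,g,n}
  g↔{e,n}
  n↔{e,g}

Registers:
  clique {e,g,n} ⇒ need ≥ 3
  assign b→r1 e→r0 g→r1 n→r2 — no edge inside a register ⇒ χ ≤ 3
  χ = 3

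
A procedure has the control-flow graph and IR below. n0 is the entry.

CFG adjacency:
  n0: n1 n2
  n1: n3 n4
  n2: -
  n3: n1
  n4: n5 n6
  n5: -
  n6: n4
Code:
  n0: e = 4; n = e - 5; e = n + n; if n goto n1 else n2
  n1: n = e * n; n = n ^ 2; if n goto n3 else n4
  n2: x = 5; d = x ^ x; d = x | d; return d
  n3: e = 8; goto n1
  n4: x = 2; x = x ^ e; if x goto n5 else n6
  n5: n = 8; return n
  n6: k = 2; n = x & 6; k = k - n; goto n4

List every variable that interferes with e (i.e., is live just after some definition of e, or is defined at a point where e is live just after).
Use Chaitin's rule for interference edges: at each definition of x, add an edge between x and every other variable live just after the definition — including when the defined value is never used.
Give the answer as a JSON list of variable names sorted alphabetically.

Per-block:
  n0 def {e,n} use ∅
  n1 def {n} use {e,n}
  n2 def {d,x} use ∅
  n3 def {e} use ∅
  n4 def {x} use {e}
  n5 def {n} use ∅
  n6 def {k,n} use {x}

Live sets:
  live n0: ∅→{e,n}
  live n1: {e,n}→{e,n}
  live n2: ∅→∅
  live n3: {n}→{e,n}
  live n4: {e}→{e,x}
  live n5: ∅→∅
  live n6: {e,x}→{e}

Interference:
  d↔{x}
  e↔{k,n,x}
  k↔{e,n,x}
  n↔{e,k}
  x↔{d,e,k}

N(e) = ["k", "n", "x"]

Answer: ["k", "n", "x"]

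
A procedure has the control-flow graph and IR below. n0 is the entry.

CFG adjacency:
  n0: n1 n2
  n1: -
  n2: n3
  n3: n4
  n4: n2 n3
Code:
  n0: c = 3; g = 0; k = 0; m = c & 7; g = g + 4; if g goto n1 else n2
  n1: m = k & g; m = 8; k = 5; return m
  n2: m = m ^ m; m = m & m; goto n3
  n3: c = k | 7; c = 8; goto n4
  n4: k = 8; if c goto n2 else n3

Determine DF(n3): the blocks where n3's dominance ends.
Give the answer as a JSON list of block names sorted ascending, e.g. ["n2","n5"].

idom tree: n1←n0 n2←n0 n3←n2 n4←n3
Join-block Dom:
  n2: preds {n0,n4}: {n0} ∩ {n0,n2,n3,n4} = {n0}; idom=n0
  n3: preds {n2,n4}: {n0,n2} ∩ {n0,n2,n3,n4} = {n0,n2}; idom=n2

DF walk-up:
  n2←n0: walk · to n0
  n2←n4: walk n4→n3→n2 to n0
  n3←n2: walk · to n2
  n3←n4: walk n4→n3 to n2
  DF(n0)=∅
  DF(n1)=∅
  DF(n2)={n2}
  DF(n3)={n2,n3}
  DF(n4)={n2,n3}

DF(n3) = ["n2", "n3"]

Answer: ["n2", "n3"]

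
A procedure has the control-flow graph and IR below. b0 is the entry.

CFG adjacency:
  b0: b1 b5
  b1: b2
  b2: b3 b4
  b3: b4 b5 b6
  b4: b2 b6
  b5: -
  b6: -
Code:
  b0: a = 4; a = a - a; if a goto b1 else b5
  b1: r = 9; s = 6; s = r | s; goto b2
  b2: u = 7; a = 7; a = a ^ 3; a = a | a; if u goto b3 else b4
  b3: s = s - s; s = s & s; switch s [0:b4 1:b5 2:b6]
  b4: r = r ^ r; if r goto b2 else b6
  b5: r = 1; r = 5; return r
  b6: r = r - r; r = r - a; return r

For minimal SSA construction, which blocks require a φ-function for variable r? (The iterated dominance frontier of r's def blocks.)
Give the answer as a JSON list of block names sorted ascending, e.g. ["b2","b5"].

Answer: ["b2", "b5", "b6"]

Working:
idom tree: b1←b0 b2←b1 b3←b2 b4←b2 b5←b0 b6←b2
Dom at joins:
  b2: preds {b1,b4}: {b0,b1} ∩ {b0,b1,b2,b4} = {b0,b1}; idom=b1
  b4: preds {b2,b3}: {b0,b1,b2} ∩ {b0,b1,b2,b3} = {b0,b1,b2}; idom=b2
  b5: preds {b0,b3}: {b0} ∩ {b0,b1,b2,b3} = {b0}; idom=b0
  b6: preds {b3,b4}: {b0,b1,b2,b3} ∩ {b0,b1,b2,b4} = {b0,b1,b2}; idom=b2

DF walk-up:
  b2←b1: walk · to b1
  b2←b4: walk b4→b2 to b1
  b4←b2: walk · to b2
  b4←b3: walk b3 to b2
  b5←b0: walk · to b0
  b5←b3: walk b3→b2→b1 to b0
  b6←b3: walk b3 to b2
  b6←b4: walk b4 to b2
  b0: DF=∅
  b1: DF={b5}
  b2: DF={b2,b5}
  b3: DF={b4,b5,b6}
  b4: DF={b2,b6}
  b5: DF=∅
  b6: DF=∅

φ for r: defs {b1,b4,b5,b6}
  DF⁺ = {b2,b5,b6}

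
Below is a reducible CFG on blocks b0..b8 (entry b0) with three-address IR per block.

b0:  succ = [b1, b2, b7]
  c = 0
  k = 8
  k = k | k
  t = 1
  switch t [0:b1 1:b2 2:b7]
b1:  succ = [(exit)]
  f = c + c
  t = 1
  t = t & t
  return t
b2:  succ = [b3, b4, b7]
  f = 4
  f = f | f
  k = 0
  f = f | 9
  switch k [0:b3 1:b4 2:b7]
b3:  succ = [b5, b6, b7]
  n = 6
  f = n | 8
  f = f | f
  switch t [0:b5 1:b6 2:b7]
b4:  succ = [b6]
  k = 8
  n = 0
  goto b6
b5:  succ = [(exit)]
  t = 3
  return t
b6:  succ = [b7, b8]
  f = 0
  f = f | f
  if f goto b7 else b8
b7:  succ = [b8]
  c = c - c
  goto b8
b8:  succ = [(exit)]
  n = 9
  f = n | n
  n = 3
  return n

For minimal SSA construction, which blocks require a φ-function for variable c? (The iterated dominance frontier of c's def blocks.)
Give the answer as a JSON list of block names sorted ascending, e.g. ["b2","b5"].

idom tree: b1←b0 b2←b0 b3←b2 b4←b2 b5←b3 b6←b2 b7←b0 b8←b0
Dom at joins:
  b6: preds {b3,b4}: {b0,b2,b3} ∩ {b0,b2,b4} = {b0,b2}; idom=b2
  b7: preds {b0,b2,b3,b6}: {b0} ∩ {b0,b2} ∩ {b0,b2,b3} ∩ {b0,b2,b6} = {b0}; idom=b0
  b8: preds {b6,b7}: {b0,b2,b6} ∩ {b0,b7} = {b0}; idom=b0

DF walk-up:
  join b6 pred b3: b3 stop@b2
  join b6 pred b4: b4 stop@b2
  join b7 pred b0: · stop@b0
  join b7 pred b2: b2 stop@b0
  join b7 pred b3: b3→b2 stop@b0
  join b7 pred b6: b6→b2 stop@b0
  join b8 pred b6: b6→b2 stop@b0
  join b8 pred b7: b7 stop@b0
  b0: DF=∅
  b1: DF=∅
  b2: DF={b7,b8}
  b3: DF={b6,b7}
  b4: DF={b6}
  b5: DF=∅
  b6: DF={b7,b8}
  b7: DF={b8}
  b8: DF=∅

φ for c: defs {b0,b7}
  DF⁺ = {b8}

Answer: ["b8"]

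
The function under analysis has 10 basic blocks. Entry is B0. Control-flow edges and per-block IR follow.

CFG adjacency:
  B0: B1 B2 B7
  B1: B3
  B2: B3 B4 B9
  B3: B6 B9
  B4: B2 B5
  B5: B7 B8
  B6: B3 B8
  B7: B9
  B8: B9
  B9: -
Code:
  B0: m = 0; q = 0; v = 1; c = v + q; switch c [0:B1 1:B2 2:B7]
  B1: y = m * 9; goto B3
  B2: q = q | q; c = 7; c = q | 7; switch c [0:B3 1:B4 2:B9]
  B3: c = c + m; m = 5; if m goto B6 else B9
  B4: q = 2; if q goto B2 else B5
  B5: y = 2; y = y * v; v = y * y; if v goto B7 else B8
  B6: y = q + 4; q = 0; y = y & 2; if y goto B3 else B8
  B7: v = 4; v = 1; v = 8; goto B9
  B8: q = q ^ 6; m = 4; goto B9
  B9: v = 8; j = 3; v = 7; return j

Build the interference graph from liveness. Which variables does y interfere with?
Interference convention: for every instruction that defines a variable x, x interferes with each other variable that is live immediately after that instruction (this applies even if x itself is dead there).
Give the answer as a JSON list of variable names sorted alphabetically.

Block summaries:
  B0: {c,m,q,v} / ∅
  B1: {y} / {m}
  B2: {c,q} / {q}
  B3: {c,m} / {c,m}
  B4: {q} / ∅
  B5: {v,y} / {v}
  B6: {q,y} / {q}
  B7: {v} / ∅
  B8: {m,q} / {q}
  B9: {j,v} / ∅

Live sets:
  B0 li=∅ lo={c,m,q,v}
  B1 li={c,m,q} lo={c,m,q}
  B2 li={m,q,v} lo={c,m,q,v}
  B3 li={c,m,q} lo={c,m,q}
  B4 li={m,v} lo={m,q,v}
  B5 li={q,v} lo={q}
  B6 li={c,m,q} lo={c,m,q}
  B7 li=∅ lo=∅
  B8 li={q} lo=∅
  B9 li=∅ lo=∅

Conflict graph:
  c — {m,q,v,y}
  j — {v}
  m — {c,q,v,y}
  q — {c,m,v,y}
  v — {c,j,m,q,y}
  y — {c,m,q,v}

N(y) = ["c", "m", "q", "v"]

Answer: ["c", "m", "q", "v"]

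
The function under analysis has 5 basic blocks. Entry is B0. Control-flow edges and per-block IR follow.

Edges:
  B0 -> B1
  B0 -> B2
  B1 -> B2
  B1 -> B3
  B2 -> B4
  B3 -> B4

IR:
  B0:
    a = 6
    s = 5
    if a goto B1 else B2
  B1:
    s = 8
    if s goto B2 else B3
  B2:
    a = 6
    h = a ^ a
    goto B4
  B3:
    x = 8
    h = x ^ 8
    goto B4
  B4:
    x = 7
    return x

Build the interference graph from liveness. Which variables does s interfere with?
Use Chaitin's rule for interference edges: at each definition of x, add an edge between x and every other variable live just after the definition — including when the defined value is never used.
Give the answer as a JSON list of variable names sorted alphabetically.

def/use:
  B0 def {a,s} use ∅
  B1 def {s} use ∅
  B2 def {a,h} use ∅
  B3 def {h,x} use ∅
  B4 def {x} use ∅

Live sets:
  live B0: ∅→∅
  live B1: ∅→∅
  live B2: ∅→∅
  live B3: ∅→∅
  live B4: ∅→∅

Interfere edges:
  a: {s}
  h: ∅
  s: {a}
  x: ∅

N(s) = ["a"]

Answer: ["a"]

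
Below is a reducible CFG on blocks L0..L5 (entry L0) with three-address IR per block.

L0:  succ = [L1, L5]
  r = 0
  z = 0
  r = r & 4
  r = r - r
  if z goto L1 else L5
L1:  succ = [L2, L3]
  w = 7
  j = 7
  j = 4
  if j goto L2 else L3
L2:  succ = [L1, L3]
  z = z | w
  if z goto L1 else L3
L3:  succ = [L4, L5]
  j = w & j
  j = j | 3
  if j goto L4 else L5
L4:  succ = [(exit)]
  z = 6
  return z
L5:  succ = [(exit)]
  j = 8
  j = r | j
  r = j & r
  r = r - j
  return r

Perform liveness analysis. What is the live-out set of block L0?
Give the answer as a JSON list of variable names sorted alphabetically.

Per-block:
  L0: def={r,z} ue=∅
  L1: def={j,w} ue=∅
  L2: def={z} ue={w,z}
  L3: def={j} ue={j,w}
  L4: def={z} ue=∅
  L5: def={j,r} ue={r}

Backward fixpoint:
  L0: in=∅ out={r,z}
  L1: in={r,z} out={j,r,w,z}
  L2: in={j,r,w,z} out={j,r,w,z}
  L3: in={j,r,w} out={r}
  L4: in=∅ out=∅
  L5: in={r} out=∅

live-out(L0) = ["r", "z"]

Answer: ["r", "z"]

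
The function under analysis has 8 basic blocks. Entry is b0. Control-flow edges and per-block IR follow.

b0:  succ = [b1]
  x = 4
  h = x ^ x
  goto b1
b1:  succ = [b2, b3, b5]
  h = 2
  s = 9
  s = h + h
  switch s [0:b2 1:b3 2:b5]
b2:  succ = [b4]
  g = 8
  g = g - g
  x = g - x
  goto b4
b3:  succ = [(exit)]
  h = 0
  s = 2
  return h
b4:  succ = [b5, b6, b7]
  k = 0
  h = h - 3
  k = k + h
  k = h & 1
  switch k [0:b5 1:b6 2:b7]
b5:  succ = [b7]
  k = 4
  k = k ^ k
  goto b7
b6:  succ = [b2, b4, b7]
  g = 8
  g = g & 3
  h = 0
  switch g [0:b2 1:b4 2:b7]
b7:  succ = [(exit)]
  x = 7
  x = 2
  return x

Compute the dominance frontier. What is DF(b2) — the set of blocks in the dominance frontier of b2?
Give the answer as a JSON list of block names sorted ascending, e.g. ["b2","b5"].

idom tree: b1←b0 b2←b1 b3←b1 b4←b2 b5←b1 b6←b4 b7←b1
Dom at joins:
  b2: preds {b1,b6}: {b0,b1} ∩ {b0,b1,b2,b4,b6} = {b0,b1}; idom=b1
  b4: preds {b2,b6}: {b0,b1,b2} ∩ {b0,b1,b2,b4,b6} = {b0,b1,b2}; idom=b2
  b5: preds {b1,b4}: {b0,b1} ∩ {b0,b1,b2,b4} = {b0,b1}; idom=b1
  b7: preds {b4,b5,b6}: {b0,b1,b2,b4} ∩ {b0,b1,b5} ∩ {b0,b1,b2,b4,b6} = {b0,b1}; idom=b1

Frontier:
  b2←b1: walk · to b1
  b2←b6: walk b6→b4→b2 to b1
  b4←b2: walk · to b2
  b4←b6: walk b6→b4 to b2
  b5←b1: walk · to b1
  b5←b4: walk b4→b2 to b1
  b7←b4: walk b4→b2 to b1
  b7←b5: walk b5 to b1
  b7←b6: walk b6→b4→b2 to b1
  b0 → ∅
  b1 → ∅
  b2 → {b2,b5,b7}
  b3 → ∅
  b4 → {b2,b4,b5,b7}
  b5 → {b7}
  b6 → {b2,b4,b7}
  b7 → ∅

DF(b2) = ["b2", "b5", "b7"]

Answer: ["b2", "b5", "b7"]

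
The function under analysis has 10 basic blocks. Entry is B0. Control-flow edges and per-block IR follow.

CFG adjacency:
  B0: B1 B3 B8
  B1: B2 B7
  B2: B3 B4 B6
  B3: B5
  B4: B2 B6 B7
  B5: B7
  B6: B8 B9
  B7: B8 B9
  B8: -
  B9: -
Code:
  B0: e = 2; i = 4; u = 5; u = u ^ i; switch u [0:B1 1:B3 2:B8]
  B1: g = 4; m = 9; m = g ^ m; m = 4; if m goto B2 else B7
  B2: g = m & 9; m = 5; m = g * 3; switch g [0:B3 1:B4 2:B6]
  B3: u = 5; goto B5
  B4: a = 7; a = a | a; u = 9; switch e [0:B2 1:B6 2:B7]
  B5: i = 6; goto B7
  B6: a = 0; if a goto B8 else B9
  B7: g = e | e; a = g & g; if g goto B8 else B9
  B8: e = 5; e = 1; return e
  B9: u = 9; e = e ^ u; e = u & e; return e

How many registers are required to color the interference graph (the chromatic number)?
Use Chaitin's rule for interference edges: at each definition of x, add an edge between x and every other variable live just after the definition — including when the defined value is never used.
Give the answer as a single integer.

Per-block:
  B0 def {e,i,u} use ∅
  B1 def {g,m} use ∅
  B2 def {g,m} use {m}
  B3 def {u} use ∅
  B4 def {a,u} use {e}
  B5 def {i} use ∅
  B6 def {a} use ∅
  B7 def {a,g} use {e}
  B8 def {e} use ∅
  B9 def {e,u} use {e}

Backward fixpoint:
  live B0: ∅→{e}
  live B1: {e}→{e,m}
  live B2: {e,m}→{e,m}
  live B3: {e}→{e}
  live B4: {e,m}→{e,m}
  live B5: {e}→{e}
  live B6: {e}→{e}
  live B7: {e}→{e}
  live B8: ∅→∅
  live B9: {e}→∅

Interfere edges:
  a↔{e,g,m}
  e↔{a,g,i,m,u}
  g↔{a,e,m}
  i↔{e,u}
  m↔{a,e,g,u}
  u↔{e,i,m}

Chromatic number:
  {a,e,g,m} pairwise interfere (4-clique) ⇒ χ ≥ 4
  4-colouring: c0={e}  c1={i,m}  c2={a,u}  c3={g}
  χ = 4

Answer: 4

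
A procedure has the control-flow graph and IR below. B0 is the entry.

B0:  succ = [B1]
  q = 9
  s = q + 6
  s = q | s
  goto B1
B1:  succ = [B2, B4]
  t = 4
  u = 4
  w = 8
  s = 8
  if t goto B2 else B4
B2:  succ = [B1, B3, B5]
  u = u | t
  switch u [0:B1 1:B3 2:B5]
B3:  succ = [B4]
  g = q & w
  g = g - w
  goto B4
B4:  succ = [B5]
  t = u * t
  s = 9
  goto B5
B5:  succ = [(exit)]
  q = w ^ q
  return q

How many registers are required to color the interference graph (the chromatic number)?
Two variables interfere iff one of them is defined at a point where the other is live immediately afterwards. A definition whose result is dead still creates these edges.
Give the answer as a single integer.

Answer: 5

Analysis:
Per-block:
  B0: def={q,s} ue=∅
  B1: def={s,t,u,w} ue=∅
  B2: def={u} ue={t,u}
  B3: def={g} ue={q,w}
  B4: def={s,t} ue={t,u}
  B5: def={q} ue={q,w}

Live sets:
  live B0: ∅→{q}
  live B1: {q}→{q,t,u,w}
  live B2: {q,t,u,w}→{q,t,u,w}
  live B3: {q,t,u,w}→{q,t,u,w}
  live B4: {q,t,u,w}→{q,w}
  live B5: {q,w}→∅

Conflict graph:
  g — {q,t,u,w}
  q — {g,s,t,u,w}
  s — {q,t,u,w}
  t — {g,q,s,u,w}
  u — {g,q,s,t,w}
  w — {g,q,s,t,u}

Registers:
  {g,q,t,u,w} pairwise interfere (5-clique) ⇒ χ ≥ 5
  5-colouring: c0={q}  c1={t}  c2={u}  c3={w}  c4={g,s}
  χ = 5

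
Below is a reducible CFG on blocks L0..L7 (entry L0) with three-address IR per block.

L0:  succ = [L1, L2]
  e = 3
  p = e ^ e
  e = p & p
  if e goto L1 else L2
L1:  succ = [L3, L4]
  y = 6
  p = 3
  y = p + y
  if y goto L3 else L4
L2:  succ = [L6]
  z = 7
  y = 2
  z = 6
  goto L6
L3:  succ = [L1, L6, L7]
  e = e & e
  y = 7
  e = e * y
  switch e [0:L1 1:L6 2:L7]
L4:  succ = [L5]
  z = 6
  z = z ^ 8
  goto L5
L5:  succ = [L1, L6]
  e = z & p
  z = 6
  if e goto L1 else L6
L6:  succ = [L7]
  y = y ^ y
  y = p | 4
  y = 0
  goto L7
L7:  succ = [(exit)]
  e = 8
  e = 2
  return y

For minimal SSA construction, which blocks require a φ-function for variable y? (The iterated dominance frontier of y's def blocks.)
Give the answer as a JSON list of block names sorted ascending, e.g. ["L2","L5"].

Answer: ["L1", "L6", "L7"]

Working:
idom tree: L1←L0 L2←L0 L3←L1 L4←L1 L5←L4 L6←L0 L7←L0
Dom∩ at merges:
  L1: preds {L0,L3,L5}: {L0} ∩ {L0,L1,L3} ∩ {L0,L1,L4,L5} = {L0}; idom=L0
  L6: preds {L2,L3,L5}: {L0,L2} ∩ {L0,L1,L3} ∩ {L0,L1,L4,L5} = {L0}; idom=L0
  L7: preds {L3,L6}: {L0,L1,L3} ∩ {L0,L6} = {L0}; idom=L0

DF derivation:
  join L1 pred L0: · stop@L0
  join L1 pred L3: L3→L1 stop@L0
  join L1 pred L5: L5→L4→L1 stop@L0
  join L6 pred L2: L2 stop@L0
  join L6 pred L3: L3→L1 stop@L0
  join L6 pred L5: L5→L4→L1 stop@L0
  join L7 pred L3: L3→L1 stop@L0
  join L7 pred L6: L6 stop@L0
  L0: DF=∅
  L1: DF={L1,L6,L7}
  L2: DF={L6}
  L3: DF={L1,L6,L7}
  L4: DF={L1,L6}
  L5: DF={L1,L6}
  L6: DF={L7}
  L7: DF=∅

φ for y: defs {L1,L2,L3,L6}
  DF⁺ = {L1,L6,L7}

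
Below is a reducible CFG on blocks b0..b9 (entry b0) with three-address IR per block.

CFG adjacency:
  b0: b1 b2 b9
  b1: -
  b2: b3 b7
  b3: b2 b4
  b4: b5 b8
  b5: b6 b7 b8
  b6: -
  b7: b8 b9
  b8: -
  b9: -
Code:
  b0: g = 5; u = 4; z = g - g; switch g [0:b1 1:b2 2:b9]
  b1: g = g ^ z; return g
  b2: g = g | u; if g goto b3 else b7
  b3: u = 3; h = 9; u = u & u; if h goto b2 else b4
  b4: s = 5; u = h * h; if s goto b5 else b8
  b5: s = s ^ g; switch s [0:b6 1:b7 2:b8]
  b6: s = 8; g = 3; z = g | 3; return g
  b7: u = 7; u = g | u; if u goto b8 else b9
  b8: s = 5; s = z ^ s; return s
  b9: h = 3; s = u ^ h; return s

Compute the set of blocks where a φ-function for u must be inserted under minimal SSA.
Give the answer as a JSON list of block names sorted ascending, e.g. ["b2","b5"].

Answer: ["b2", "b7", "b8", "b9"]

Analysis:
idom tree: b1←b0 b2←b0 b3←b2 b4←b3 b5←b4 b6←b5 b7←b2 b8←b2 b9←b0
Join-block Dom:
  b2: preds {b0,b3}: {b0} ∩ {b0,b2,b3} = {b0}; idom=b0
  b7: preds {b2,b5}: {b0,b2} ∩ {b0,b2,b3,b4,b5} = {b0,b2}; idom=b2
  b8: preds {b4,b5,b7}: {b0,b2,b3,b4} ∩ {b0,b2,b3,b4,b5} ∩ {b0,b2,b7} = {b0,b2}; idom=b2
  b9: preds {b0,b7}: {b0} ∩ {b0,b2,b7} = {b0}; idom=b0

DF walk-up:
  b2←b0: walk · to b0
  b2←b3: walk b3→b2 to b0
  b7←b2: walk · to b2
  b7←b5: walk b5→b4→b3 to b2
  b8←b4: walk b4→b3 to b2
  b8←b5: walk b5→b4→b3 to b2
  b8←b7: walk b7 to b2
  b9←b0: walk · to b0
  b9←b7: walk b7→b2 to b0
  DF(b0)=∅
  DF(b1)=∅
  DF(b2)={b2,b9}
  DF(b3)={b2,b7,b8}
  DF(b4)={b7,b8}
  DF(b5)={b7,b8}
  DF(b6)=∅
  DF(b7)={b8,b9}
  DF(b8)=∅
  DF(b9)=∅

φ for u: defs {b0,b3,b4,b7}
  DF⁺ = {b2,b7,b8,b9}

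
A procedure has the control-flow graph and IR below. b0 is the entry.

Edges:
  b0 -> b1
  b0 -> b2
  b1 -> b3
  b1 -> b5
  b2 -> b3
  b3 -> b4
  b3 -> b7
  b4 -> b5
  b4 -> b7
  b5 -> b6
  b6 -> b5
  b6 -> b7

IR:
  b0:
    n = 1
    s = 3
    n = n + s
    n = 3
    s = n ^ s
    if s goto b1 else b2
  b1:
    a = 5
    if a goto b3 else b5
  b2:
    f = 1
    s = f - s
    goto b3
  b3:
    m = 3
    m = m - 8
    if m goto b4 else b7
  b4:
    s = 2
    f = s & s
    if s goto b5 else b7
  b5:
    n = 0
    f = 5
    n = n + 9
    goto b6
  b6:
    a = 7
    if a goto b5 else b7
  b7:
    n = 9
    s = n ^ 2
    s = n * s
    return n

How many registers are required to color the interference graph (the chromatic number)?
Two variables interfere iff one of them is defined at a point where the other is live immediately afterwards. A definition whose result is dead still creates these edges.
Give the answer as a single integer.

Answer: 3

Derivation:
Per-block:
  b0: def={n,s} ue=∅
  b1: def={a} ue=∅
  b2: def={f,s} ue={s}
  b3: def={m} ue=∅
  b4: def={f,s} ue=∅
  b5: def={f,n} ue=∅
  b6: def={a} ue=∅
  b7: def={n,s} ue=∅

Backward fixpoint:
  b0: in=∅ out={s}
  b1: in=∅ out=∅
  b2: in={s} out=∅
  b3: in=∅ out=∅
  b4: in=∅ out=∅
  b5: in=∅ out=∅
  b6: in=∅ out=∅
  b7: in=∅ out=∅

Conflict graph:
  a — ∅
  f — {n,s}
  m — ∅
  n — {f,s}
  s — {f,n}

Registers:
  lower bound: {f,n,s} mutually conflict ⇒ χ ≥ 3
  assign a→c0 f→c0 m→c0 n→c1 s→c2 — no edge inside a register ⇒ χ ≤ 3
  χ = 3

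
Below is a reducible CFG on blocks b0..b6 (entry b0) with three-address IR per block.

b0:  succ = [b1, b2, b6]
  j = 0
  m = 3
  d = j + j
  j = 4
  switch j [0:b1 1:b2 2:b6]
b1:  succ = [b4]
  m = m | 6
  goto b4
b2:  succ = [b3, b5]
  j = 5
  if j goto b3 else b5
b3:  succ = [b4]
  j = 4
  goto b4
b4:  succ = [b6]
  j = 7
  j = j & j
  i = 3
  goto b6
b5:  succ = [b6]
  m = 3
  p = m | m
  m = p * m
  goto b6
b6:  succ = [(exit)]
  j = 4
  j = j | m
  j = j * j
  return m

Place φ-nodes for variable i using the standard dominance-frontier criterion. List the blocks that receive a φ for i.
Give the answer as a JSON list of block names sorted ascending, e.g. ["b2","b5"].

idom tree: b1←b0 b2←b0 b3←b2 b4←b0 b5←b2 b6←b0
Join-block Dom:
  b4: preds {b1,b3}: {b0,b1} ∩ {b0,b2,b3} = {b0}; idom=b0
  b6: preds {b0,b4,b5}: {b0} ∩ {b0,b4} ∩ {b0,b2,b5} = {b0}; idom=b0

DF walk-up:
  join b4 pred b1: b1 stop@b0
  join b4 pred b3: b3→b2 stop@b0
  join b6 pred b0: · stop@b0
  join b6 pred b4: b4 stop@b0
  join b6 pred b5: b5→b2 stop@b0
  DF(b0)=∅
  DF(b1)={b4}
  DF(b2)={b4,b6}
  DF(b3)={b4}
  DF(b4)={b6}
  DF(b5)={b6}
  DF(b6)=∅

φ for i: defs {b4}
  DF⁺ = {b6}

Answer: ["b6"]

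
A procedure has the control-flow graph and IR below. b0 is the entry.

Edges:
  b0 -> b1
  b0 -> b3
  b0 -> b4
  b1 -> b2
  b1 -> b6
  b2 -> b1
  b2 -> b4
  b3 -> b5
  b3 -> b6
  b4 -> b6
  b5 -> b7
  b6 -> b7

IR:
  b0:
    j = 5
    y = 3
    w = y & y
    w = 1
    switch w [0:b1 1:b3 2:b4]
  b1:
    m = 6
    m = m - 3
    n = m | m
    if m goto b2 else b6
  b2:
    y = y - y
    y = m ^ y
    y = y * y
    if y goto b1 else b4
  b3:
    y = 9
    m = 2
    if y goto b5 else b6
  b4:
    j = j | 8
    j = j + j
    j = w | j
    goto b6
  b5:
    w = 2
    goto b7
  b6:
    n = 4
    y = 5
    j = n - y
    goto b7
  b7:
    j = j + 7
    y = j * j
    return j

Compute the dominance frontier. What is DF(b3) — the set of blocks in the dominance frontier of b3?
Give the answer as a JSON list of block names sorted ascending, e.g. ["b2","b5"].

Answer: ["b6", "b7"]

Analysis:
idom tree: b1←b0 b2←b1 b3←b0 b4←b0 b5←b3 b6←b0 b7←b0
Join-block Dom:
  b1: preds {b0,b2}: {b0} ∩ {b0,b1,b2} = {b0}; idom=b0
  b4: preds {b0,b2}: {b0} ∩ {b0,b1,b2} = {b0}; idom=b0
  b6: preds {b1,b3,b4}: {b0,b1} ∩ {b0,b3} ∩ {b0,b4} = {b0}; idom=b0
  b7: preds {b5,b6}: {b0,b3,b5} ∩ {b0,b6} = {b0}; idom=b0

DF walk-up:
  join b1 pred b0: · stop@b0
  join b1 pred b2: b2→b1 stop@b0
  join b4 pred b0: · stop@b0
  join b4 pred b2: b2→b1 stop@b0
  join b6 pred b1: b1 stop@b0
  join b6 pred b3: b3 stop@b0
  join b6 pred b4: b4 stop@b0
  join b7 pred b5: b5→b3 stop@b0
  join b7 pred b6: b6 stop@b0
  b0: DF=∅
  b1: DF={b1,b4,b6}
  b2: DF={b1,b4}
  b3: DF={b6,b7}
  b4: DF={b6}
  b5: DF={b7}
  b6: DF={b7}
  b7: DF=∅

DF(b3) = ["b6", "b7"]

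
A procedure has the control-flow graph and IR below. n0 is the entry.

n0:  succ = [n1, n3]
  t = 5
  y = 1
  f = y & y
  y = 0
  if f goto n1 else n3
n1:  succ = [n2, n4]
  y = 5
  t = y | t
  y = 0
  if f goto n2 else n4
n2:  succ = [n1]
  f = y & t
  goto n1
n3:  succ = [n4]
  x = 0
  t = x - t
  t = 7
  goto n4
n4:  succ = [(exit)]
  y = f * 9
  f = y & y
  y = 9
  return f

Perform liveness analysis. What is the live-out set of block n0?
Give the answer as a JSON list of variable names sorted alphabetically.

Answer: ["f", "t"]

Derivation:
Per-block:
  n0: {f,t,y} / ∅
  n1: {t,y} / {f,t}
  n2: {f} / {t,y}
  n3: {t,x} / {t}
  n4: {f,y} / {f}

Liveness:
  live n0: ∅→{f,t}
  live n1: {f,t}→{f,t,y}
  live n2: {t,y}→{f,t}
  live n3: {f,t}→{f}
  live n4: {f}→∅

live-out(n0) = ["f", "t"]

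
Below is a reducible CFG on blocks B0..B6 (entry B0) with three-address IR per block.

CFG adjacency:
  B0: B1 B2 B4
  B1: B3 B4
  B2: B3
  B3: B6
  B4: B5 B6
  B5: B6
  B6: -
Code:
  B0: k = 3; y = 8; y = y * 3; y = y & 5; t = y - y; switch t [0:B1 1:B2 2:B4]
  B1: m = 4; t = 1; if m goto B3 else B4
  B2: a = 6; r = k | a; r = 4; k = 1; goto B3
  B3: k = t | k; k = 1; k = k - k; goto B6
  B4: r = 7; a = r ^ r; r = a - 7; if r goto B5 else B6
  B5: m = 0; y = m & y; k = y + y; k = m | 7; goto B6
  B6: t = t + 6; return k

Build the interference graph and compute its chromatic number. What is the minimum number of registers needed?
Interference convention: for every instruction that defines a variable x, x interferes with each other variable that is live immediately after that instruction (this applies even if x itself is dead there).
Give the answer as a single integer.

Block summaries:
  B0: {k,t,y} / ∅
  B1: {m,t} / ∅
  B2: {a,k,r} / {k}
  B3: {k} / {k,t}
  B4: {a,r} / ∅
  B5: {k,m,y} / {y}
  B6: {t} / {k,t}

Liveness:
  B0: in=∅ out={k,t,y}
  B1: in={k,y} out={k,t,y}
  B2: in={k,t} out={k,t}
  B3: in={k,t} out={k,t}
  B4: in={k,t,y} out={k,t,y}
  B5: in={t,y} out={k,t}
  B6: in={k,t} out=∅

Interference:
  a↔{k,t,y}
  k↔{a,m,r,t,y}
  m↔{k,t,y}
  r↔{k,t,y}
  t↔{a,k,m,r,y}
  y↔{a,k,m,r,t}

Registers:
  lower bound: {a,k,t,y} mutually conflict ⇒ χ ≥ 4
  4-colouring: c0={k}  c1={t}  c2={y}  c3={a,m,r}
  χ = 4

Answer: 4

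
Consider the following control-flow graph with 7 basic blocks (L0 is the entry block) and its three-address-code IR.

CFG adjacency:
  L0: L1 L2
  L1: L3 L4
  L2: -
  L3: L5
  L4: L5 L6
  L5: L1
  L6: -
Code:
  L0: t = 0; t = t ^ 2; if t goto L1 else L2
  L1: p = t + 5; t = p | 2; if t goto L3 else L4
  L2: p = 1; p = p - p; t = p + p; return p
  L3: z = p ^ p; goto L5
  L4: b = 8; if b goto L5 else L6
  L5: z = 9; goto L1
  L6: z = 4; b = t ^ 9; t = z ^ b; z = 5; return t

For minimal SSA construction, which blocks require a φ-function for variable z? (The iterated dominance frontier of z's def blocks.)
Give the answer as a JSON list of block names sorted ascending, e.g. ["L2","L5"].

idom tree: L1←L0 L2←L0 L3←L1 L4←L1 L5←L1 L6←L4
Dom at joins:
  L1: preds {L0,L5}: {L0} ∩ {L0,L1,L5} = {L0}; idom=L0
  L5: preds {L3,L4}: {L0,L1,L3} ∩ {L0,L1,L4} = {L0,L1}; idom=L1

Frontier:
  join L1 pred L0: · stop@L0
  join L1 pred L5: L5→L1 stop@L0
  join L5 pred L3: L3 stop@L1
  join L5 pred L4: L4 stop@L1
  L0: DF=∅
  L1: DF={L1}
  L2: DF=∅
  L3: DF={L5}
  L4: DF={L5}
  L5: DF={L1}
  L6: DF=∅

φ for z: defs {L3,L5,L6}
  DF⁺ = {L1,L5}

Answer: ["L1", "L5"]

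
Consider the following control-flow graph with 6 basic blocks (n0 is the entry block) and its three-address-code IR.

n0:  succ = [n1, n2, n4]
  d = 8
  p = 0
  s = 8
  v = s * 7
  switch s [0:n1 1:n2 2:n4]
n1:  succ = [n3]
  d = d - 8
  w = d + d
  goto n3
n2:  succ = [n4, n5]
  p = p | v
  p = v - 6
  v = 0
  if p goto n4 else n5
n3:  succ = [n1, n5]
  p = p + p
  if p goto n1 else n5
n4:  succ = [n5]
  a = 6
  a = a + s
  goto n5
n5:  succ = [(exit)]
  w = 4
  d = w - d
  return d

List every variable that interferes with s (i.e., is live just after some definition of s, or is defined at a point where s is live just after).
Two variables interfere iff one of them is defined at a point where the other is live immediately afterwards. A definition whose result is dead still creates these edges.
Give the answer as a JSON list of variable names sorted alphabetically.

Block summaries:
  n0: def={d,p,s,v} ue=∅
  n1: def={d,w} ue={d}
  n2: def={p,v} ue={p,v}
  n3: def={p} ue={p}
  n4: def={a} ue={s}
  n5: def={d,w} ue={d}

Liveness:
  n0: in=∅ out={d,p,s,v}
  n1: in={d,p} out={d,p}
  n2: in={d,p,s,v} out={d,s}
  n3: in={d,p} out={d,p}
  n4: in={d,s} out={d}
  n5: in={d} out=∅

Interference:
  a — {d,s}
  d — {a,p,s,v,w}
  p — {d,s,v,w}
  s — {a,d,p,v}
  v — {d,p,s}
  w — {d,p}

N(s) = ["a", "d", "p", "v"]

Answer: ["a", "d", "p", "v"]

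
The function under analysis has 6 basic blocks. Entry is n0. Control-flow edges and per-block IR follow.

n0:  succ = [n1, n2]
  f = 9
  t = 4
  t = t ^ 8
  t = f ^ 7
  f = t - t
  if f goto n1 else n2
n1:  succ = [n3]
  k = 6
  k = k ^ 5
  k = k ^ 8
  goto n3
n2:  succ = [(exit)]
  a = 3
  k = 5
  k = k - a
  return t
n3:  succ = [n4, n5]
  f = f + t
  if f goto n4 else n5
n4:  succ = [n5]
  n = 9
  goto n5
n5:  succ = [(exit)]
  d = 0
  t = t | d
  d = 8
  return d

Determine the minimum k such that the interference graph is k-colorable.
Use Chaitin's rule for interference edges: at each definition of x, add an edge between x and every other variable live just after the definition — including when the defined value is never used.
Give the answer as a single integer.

Per-block:
  n0: def={f,t} ue=∅
  n1: def={k} ue=∅
  n2: def={a,k} ue={t}
  n3: def={f} ue={f,t}
  n4: def={n} ue=∅
  n5: def={d,t} ue={t}

Live sets:
  n0: in=∅ out={f,t}
  n1: in={f,t} out={f,t}
  n2: in={t} out=∅
  n3: in={f,t} out={t}
  n4: in={t} out={t}
  n5: in={t} out=∅

Interference:
  a: {k,t}
  d: {t}
  f: {k,t}
  k: {a,f,t}
  n: {t}
  t: {a,d,f,k,n}

Chromatic number:
  clique {a,k,t} ⇒ need ≥ 3
  3-colouring: c0={t}  c1={d,k,n}  c2={a,f}
  χ = 3

Answer: 3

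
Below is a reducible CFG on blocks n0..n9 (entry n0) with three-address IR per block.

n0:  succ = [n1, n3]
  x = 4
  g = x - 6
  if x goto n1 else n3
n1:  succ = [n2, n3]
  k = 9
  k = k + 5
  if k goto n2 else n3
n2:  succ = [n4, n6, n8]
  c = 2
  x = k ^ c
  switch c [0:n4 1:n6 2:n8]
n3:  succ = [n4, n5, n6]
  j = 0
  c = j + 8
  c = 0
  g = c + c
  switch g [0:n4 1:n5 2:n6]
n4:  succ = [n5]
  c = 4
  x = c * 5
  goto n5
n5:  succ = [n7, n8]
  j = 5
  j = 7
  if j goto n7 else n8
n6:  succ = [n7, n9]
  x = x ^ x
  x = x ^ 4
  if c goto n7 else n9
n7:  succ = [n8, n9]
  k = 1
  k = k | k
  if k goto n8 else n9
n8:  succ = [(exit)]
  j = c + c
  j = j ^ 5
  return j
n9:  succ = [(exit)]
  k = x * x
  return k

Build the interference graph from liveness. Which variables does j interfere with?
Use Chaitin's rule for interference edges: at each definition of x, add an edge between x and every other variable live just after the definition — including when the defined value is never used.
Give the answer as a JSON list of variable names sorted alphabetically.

Answer: ["c", "x"]

Derivation:
Block summaries:
  n0 def {g,x} use ∅
  n1 def {k} use ∅
  n2 def {c,x} use {k}
  n3 def {c,g,j} use ∅
  n4 def {c,x} use ∅
  n5 def {j} use ∅
  n6 def {x} use {c,x}
  n7 def {k} use ∅
  n8 def {j} use {c}
  n9 def {k} use {x}

Backward fixpoint:
  n0: in=∅ out={x}
  n1: in={x} out={k,x}
  n2: in={k} out={c,x}
  n3: in={x} out={c,x}
  n4: in=∅ out={c,x}
  n5: in={c,x} out={c,x}
  n6: in={c,x} out={c,x}
  n7: in={c,x} out={c,x}
  n8: in={c} out=∅
  n9: in={x} out=∅

Conflict graph:
  c↔{g,j,k,x}
  g↔{c,x}
  j↔{c,x}
  k↔{c,x}
  x↔{c,g,j,k}

N(j) = ["c", "x"]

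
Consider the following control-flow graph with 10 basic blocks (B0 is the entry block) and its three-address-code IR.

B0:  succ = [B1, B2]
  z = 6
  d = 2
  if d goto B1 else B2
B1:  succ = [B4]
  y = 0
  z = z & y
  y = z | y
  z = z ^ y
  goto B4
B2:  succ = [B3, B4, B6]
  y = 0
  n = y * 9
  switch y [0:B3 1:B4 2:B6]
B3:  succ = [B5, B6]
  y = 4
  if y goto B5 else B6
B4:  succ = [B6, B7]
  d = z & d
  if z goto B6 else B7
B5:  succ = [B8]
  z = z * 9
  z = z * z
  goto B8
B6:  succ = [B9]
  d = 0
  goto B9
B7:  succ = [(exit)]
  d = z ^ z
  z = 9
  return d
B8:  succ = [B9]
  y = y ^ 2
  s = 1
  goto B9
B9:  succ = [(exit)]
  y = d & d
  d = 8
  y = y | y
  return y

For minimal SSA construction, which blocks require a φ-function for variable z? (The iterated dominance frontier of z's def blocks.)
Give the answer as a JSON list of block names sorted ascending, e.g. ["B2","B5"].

idom tree: B1←B0 B2←B0 B3←B2 B4←B0 B5←B3 B6←B0 B7←B4 B8←B5 B9←B0
Dom at joins:
  B4: preds {B1,B2}: {B0,B1} ∩ {B0,B2} = {B0}; idom=B0
  B6: preds {B2,B3,B4}: {B0,B2} ∩ {B0,B2,B3} ∩ {B0,B4} = {B0}; idom=B0
  B9: preds {B6,B8}: {B0,B6} ∩ {B0,B2,B3,B5,B8} = {B0}; idom=B0

DF derivation:
  join B4 pred B1: B1 stop@B0
  join B4 pred B2: B2 stop@B0
  join B6 pred B2: B2 stop@B0
  join B6 pred B3: B3→B2 stop@B0
  join B6 pred B4: B4 stop@B0
  join B9 pred B6: B6 stop@B0
  join B9 pred B8: B8→B5→B3→B2 stop@B0
  B0: DF=∅
  B1: DF={B4}
  B2: DF={B4,B6,B9}
  B3: DF={B6,B9}
  B4: DF={B6}
  B5: DF={B9}
  B6: DF={B9}
  B7: DF=∅
  B8: DF={B9}
  B9: DF=∅

φ for z: defs {B0,B1,B5,B7}
  DF⁺ = {B4,B6,B9}

Answer: ["B4", "B6", "B9"]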